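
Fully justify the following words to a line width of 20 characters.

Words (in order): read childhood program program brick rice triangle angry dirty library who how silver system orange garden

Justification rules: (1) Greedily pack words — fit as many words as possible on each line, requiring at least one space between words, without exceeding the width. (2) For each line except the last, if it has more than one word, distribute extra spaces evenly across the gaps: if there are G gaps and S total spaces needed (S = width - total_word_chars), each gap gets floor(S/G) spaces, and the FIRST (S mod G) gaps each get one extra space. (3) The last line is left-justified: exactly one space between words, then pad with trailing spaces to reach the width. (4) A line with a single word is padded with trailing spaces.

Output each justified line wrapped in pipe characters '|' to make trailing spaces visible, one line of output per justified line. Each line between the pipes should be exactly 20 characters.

Line 1: ['read', 'childhood'] (min_width=14, slack=6)
Line 2: ['program', 'program'] (min_width=15, slack=5)
Line 3: ['brick', 'rice', 'triangle'] (min_width=19, slack=1)
Line 4: ['angry', 'dirty', 'library'] (min_width=19, slack=1)
Line 5: ['who', 'how', 'silver'] (min_width=14, slack=6)
Line 6: ['system', 'orange', 'garden'] (min_width=20, slack=0)

Answer: |read       childhood|
|program      program|
|brick  rice triangle|
|angry  dirty library|
|who    how    silver|
|system orange garden|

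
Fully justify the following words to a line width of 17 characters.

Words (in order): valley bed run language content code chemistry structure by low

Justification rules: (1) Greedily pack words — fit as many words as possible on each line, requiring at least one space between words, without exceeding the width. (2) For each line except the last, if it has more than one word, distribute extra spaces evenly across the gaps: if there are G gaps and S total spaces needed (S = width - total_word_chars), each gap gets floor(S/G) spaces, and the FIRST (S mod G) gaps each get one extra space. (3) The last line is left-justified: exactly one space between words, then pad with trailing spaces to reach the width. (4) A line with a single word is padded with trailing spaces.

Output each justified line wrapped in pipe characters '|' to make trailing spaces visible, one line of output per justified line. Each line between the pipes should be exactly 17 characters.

Line 1: ['valley', 'bed', 'run'] (min_width=14, slack=3)
Line 2: ['language', 'content'] (min_width=16, slack=1)
Line 3: ['code', 'chemistry'] (min_width=14, slack=3)
Line 4: ['structure', 'by', 'low'] (min_width=16, slack=1)

Answer: |valley   bed  run|
|language  content|
|code    chemistry|
|structure by low |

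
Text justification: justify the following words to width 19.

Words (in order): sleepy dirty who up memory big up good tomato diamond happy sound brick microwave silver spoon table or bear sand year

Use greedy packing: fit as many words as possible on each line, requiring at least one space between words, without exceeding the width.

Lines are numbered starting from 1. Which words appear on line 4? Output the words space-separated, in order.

Line 1: ['sleepy', 'dirty', 'who', 'up'] (min_width=19, slack=0)
Line 2: ['memory', 'big', 'up', 'good'] (min_width=18, slack=1)
Line 3: ['tomato', 'diamond'] (min_width=14, slack=5)
Line 4: ['happy', 'sound', 'brick'] (min_width=17, slack=2)
Line 5: ['microwave', 'silver'] (min_width=16, slack=3)
Line 6: ['spoon', 'table', 'or', 'bear'] (min_width=19, slack=0)
Line 7: ['sand', 'year'] (min_width=9, slack=10)

Answer: happy sound brick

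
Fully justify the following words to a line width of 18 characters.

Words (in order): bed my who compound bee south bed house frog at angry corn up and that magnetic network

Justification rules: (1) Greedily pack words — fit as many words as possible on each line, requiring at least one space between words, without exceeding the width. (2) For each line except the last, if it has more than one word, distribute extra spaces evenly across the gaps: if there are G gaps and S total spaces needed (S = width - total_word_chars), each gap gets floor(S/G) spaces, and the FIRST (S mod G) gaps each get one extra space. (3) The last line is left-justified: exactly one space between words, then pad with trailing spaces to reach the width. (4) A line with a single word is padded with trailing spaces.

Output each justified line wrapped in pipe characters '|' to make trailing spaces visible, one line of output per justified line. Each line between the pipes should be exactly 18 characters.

Answer: |bed     my     who|
|compound bee south|
|bed  house frog at|
|angry  corn up and|
|that      magnetic|
|network           |

Derivation:
Line 1: ['bed', 'my', 'who'] (min_width=10, slack=8)
Line 2: ['compound', 'bee', 'south'] (min_width=18, slack=0)
Line 3: ['bed', 'house', 'frog', 'at'] (min_width=17, slack=1)
Line 4: ['angry', 'corn', 'up', 'and'] (min_width=17, slack=1)
Line 5: ['that', 'magnetic'] (min_width=13, slack=5)
Line 6: ['network'] (min_width=7, slack=11)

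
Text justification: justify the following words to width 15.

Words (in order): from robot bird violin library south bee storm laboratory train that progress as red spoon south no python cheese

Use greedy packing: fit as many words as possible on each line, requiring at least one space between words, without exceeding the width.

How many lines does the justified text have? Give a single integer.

Line 1: ['from', 'robot', 'bird'] (min_width=15, slack=0)
Line 2: ['violin', 'library'] (min_width=14, slack=1)
Line 3: ['south', 'bee', 'storm'] (min_width=15, slack=0)
Line 4: ['laboratory'] (min_width=10, slack=5)
Line 5: ['train', 'that'] (min_width=10, slack=5)
Line 6: ['progress', 'as', 'red'] (min_width=15, slack=0)
Line 7: ['spoon', 'south', 'no'] (min_width=14, slack=1)
Line 8: ['python', 'cheese'] (min_width=13, slack=2)
Total lines: 8

Answer: 8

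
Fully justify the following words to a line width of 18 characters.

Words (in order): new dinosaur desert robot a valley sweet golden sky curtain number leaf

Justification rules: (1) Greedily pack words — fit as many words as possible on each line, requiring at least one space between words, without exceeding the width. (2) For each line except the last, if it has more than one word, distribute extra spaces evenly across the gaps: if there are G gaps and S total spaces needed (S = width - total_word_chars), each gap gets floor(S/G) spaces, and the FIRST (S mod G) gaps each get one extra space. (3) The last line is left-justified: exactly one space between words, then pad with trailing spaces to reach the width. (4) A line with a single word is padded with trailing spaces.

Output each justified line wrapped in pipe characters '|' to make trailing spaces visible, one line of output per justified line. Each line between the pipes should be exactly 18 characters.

Answer: |new       dinosaur|
|desert   robot   a|
|valley       sweet|
|golden sky curtain|
|number leaf       |

Derivation:
Line 1: ['new', 'dinosaur'] (min_width=12, slack=6)
Line 2: ['desert', 'robot', 'a'] (min_width=14, slack=4)
Line 3: ['valley', 'sweet'] (min_width=12, slack=6)
Line 4: ['golden', 'sky', 'curtain'] (min_width=18, slack=0)
Line 5: ['number', 'leaf'] (min_width=11, slack=7)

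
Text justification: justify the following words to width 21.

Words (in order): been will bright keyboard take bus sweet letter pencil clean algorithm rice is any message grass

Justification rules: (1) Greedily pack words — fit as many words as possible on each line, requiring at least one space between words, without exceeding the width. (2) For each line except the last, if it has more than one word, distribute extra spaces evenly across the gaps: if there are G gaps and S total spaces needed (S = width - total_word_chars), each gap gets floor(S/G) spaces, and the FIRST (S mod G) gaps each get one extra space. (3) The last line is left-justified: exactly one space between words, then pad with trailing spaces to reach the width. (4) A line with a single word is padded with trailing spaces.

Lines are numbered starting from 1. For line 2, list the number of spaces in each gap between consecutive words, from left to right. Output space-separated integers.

Line 1: ['been', 'will', 'bright'] (min_width=16, slack=5)
Line 2: ['keyboard', 'take', 'bus'] (min_width=17, slack=4)
Line 3: ['sweet', 'letter', 'pencil'] (min_width=19, slack=2)
Line 4: ['clean', 'algorithm', 'rice'] (min_width=20, slack=1)
Line 5: ['is', 'any', 'message', 'grass'] (min_width=20, slack=1)

Answer: 3 3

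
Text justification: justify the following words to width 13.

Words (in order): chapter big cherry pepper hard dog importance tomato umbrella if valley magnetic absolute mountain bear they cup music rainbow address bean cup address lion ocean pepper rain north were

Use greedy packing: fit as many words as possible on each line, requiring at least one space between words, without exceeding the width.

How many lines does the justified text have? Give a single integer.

Line 1: ['chapter', 'big'] (min_width=11, slack=2)
Line 2: ['cherry', 'pepper'] (min_width=13, slack=0)
Line 3: ['hard', 'dog'] (min_width=8, slack=5)
Line 4: ['importance'] (min_width=10, slack=3)
Line 5: ['tomato'] (min_width=6, slack=7)
Line 6: ['umbrella', 'if'] (min_width=11, slack=2)
Line 7: ['valley'] (min_width=6, slack=7)
Line 8: ['magnetic'] (min_width=8, slack=5)
Line 9: ['absolute'] (min_width=8, slack=5)
Line 10: ['mountain', 'bear'] (min_width=13, slack=0)
Line 11: ['they', 'cup'] (min_width=8, slack=5)
Line 12: ['music', 'rainbow'] (min_width=13, slack=0)
Line 13: ['address', 'bean'] (min_width=12, slack=1)
Line 14: ['cup', 'address'] (min_width=11, slack=2)
Line 15: ['lion', 'ocean'] (min_width=10, slack=3)
Line 16: ['pepper', 'rain'] (min_width=11, slack=2)
Line 17: ['north', 'were'] (min_width=10, slack=3)
Total lines: 17

Answer: 17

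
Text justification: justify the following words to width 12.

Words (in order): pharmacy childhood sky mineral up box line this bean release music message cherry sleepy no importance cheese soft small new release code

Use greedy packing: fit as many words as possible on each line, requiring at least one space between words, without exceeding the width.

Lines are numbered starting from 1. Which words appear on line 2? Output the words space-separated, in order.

Line 1: ['pharmacy'] (min_width=8, slack=4)
Line 2: ['childhood'] (min_width=9, slack=3)
Line 3: ['sky', 'mineral'] (min_width=11, slack=1)
Line 4: ['up', 'box', 'line'] (min_width=11, slack=1)
Line 5: ['this', 'bean'] (min_width=9, slack=3)
Line 6: ['release'] (min_width=7, slack=5)
Line 7: ['music'] (min_width=5, slack=7)
Line 8: ['message'] (min_width=7, slack=5)
Line 9: ['cherry'] (min_width=6, slack=6)
Line 10: ['sleepy', 'no'] (min_width=9, slack=3)
Line 11: ['importance'] (min_width=10, slack=2)
Line 12: ['cheese', 'soft'] (min_width=11, slack=1)
Line 13: ['small', 'new'] (min_width=9, slack=3)
Line 14: ['release', 'code'] (min_width=12, slack=0)

Answer: childhood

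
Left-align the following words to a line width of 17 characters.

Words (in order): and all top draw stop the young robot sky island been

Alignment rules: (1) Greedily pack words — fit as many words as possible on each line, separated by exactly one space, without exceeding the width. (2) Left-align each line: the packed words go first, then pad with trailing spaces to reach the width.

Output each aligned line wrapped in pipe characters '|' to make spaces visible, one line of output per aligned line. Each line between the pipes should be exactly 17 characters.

Answer: |and all top draw |
|stop the young   |
|robot sky island |
|been             |

Derivation:
Line 1: ['and', 'all', 'top', 'draw'] (min_width=16, slack=1)
Line 2: ['stop', 'the', 'young'] (min_width=14, slack=3)
Line 3: ['robot', 'sky', 'island'] (min_width=16, slack=1)
Line 4: ['been'] (min_width=4, slack=13)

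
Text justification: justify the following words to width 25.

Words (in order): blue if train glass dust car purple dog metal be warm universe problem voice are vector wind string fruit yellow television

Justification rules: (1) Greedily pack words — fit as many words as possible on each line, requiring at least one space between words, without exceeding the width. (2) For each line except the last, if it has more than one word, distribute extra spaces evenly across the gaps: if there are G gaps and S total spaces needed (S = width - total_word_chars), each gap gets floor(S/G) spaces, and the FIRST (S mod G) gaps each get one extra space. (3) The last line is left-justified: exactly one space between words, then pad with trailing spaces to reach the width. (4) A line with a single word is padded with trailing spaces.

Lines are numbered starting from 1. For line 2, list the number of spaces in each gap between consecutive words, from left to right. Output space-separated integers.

Answer: 2 2 1 1

Derivation:
Line 1: ['blue', 'if', 'train', 'glass', 'dust'] (min_width=24, slack=1)
Line 2: ['car', 'purple', 'dog', 'metal', 'be'] (min_width=23, slack=2)
Line 3: ['warm', 'universe', 'problem'] (min_width=21, slack=4)
Line 4: ['voice', 'are', 'vector', 'wind'] (min_width=21, slack=4)
Line 5: ['string', 'fruit', 'yellow'] (min_width=19, slack=6)
Line 6: ['television'] (min_width=10, slack=15)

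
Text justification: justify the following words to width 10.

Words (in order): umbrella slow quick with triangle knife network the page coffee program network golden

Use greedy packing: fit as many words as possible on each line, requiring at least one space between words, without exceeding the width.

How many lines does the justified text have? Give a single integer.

Answer: 11

Derivation:
Line 1: ['umbrella'] (min_width=8, slack=2)
Line 2: ['slow', 'quick'] (min_width=10, slack=0)
Line 3: ['with'] (min_width=4, slack=6)
Line 4: ['triangle'] (min_width=8, slack=2)
Line 5: ['knife'] (min_width=5, slack=5)
Line 6: ['network'] (min_width=7, slack=3)
Line 7: ['the', 'page'] (min_width=8, slack=2)
Line 8: ['coffee'] (min_width=6, slack=4)
Line 9: ['program'] (min_width=7, slack=3)
Line 10: ['network'] (min_width=7, slack=3)
Line 11: ['golden'] (min_width=6, slack=4)
Total lines: 11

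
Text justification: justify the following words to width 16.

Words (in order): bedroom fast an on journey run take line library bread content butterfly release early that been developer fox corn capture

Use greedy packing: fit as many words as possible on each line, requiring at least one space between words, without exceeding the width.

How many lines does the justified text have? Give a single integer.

Answer: 10

Derivation:
Line 1: ['bedroom', 'fast', 'an'] (min_width=15, slack=1)
Line 2: ['on', 'journey', 'run'] (min_width=14, slack=2)
Line 3: ['take', 'line'] (min_width=9, slack=7)
Line 4: ['library', 'bread'] (min_width=13, slack=3)
Line 5: ['content'] (min_width=7, slack=9)
Line 6: ['butterfly'] (min_width=9, slack=7)
Line 7: ['release', 'early'] (min_width=13, slack=3)
Line 8: ['that', 'been'] (min_width=9, slack=7)
Line 9: ['developer', 'fox'] (min_width=13, slack=3)
Line 10: ['corn', 'capture'] (min_width=12, slack=4)
Total lines: 10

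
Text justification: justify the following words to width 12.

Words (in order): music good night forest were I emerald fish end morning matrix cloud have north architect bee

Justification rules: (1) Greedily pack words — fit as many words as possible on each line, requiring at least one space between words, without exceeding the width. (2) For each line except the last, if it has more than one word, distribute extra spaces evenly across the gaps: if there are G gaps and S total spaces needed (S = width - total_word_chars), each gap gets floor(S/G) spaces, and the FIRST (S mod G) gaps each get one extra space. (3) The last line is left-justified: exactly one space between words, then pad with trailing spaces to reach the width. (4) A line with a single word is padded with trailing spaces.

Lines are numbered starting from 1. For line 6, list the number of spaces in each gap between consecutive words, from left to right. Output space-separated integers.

Line 1: ['music', 'good'] (min_width=10, slack=2)
Line 2: ['night', 'forest'] (min_width=12, slack=0)
Line 3: ['were', 'I'] (min_width=6, slack=6)
Line 4: ['emerald', 'fish'] (min_width=12, slack=0)
Line 5: ['end', 'morning'] (min_width=11, slack=1)
Line 6: ['matrix', 'cloud'] (min_width=12, slack=0)
Line 7: ['have', 'north'] (min_width=10, slack=2)
Line 8: ['architect'] (min_width=9, slack=3)
Line 9: ['bee'] (min_width=3, slack=9)

Answer: 1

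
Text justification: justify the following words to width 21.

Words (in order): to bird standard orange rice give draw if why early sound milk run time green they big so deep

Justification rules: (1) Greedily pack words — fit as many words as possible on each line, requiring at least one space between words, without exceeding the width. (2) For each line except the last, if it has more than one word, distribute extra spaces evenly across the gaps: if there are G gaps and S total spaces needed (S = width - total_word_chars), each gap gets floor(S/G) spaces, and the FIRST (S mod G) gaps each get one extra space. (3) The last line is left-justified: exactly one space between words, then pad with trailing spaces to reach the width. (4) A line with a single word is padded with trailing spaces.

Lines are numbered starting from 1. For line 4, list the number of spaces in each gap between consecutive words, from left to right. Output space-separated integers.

Line 1: ['to', 'bird', 'standard'] (min_width=16, slack=5)
Line 2: ['orange', 'rice', 'give', 'draw'] (min_width=21, slack=0)
Line 3: ['if', 'why', 'early', 'sound'] (min_width=18, slack=3)
Line 4: ['milk', 'run', 'time', 'green'] (min_width=19, slack=2)
Line 5: ['they', 'big', 'so', 'deep'] (min_width=16, slack=5)

Answer: 2 2 1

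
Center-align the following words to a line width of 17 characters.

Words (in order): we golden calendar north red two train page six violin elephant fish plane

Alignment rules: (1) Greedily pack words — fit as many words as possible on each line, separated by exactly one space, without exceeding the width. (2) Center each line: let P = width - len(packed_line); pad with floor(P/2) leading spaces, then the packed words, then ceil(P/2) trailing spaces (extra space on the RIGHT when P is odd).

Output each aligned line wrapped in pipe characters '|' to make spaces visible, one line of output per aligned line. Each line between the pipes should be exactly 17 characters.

Answer: |    we golden    |
| calendar north  |
|  red two train  |
| page six violin |
|  elephant fish  |
|      plane      |

Derivation:
Line 1: ['we', 'golden'] (min_width=9, slack=8)
Line 2: ['calendar', 'north'] (min_width=14, slack=3)
Line 3: ['red', 'two', 'train'] (min_width=13, slack=4)
Line 4: ['page', 'six', 'violin'] (min_width=15, slack=2)
Line 5: ['elephant', 'fish'] (min_width=13, slack=4)
Line 6: ['plane'] (min_width=5, slack=12)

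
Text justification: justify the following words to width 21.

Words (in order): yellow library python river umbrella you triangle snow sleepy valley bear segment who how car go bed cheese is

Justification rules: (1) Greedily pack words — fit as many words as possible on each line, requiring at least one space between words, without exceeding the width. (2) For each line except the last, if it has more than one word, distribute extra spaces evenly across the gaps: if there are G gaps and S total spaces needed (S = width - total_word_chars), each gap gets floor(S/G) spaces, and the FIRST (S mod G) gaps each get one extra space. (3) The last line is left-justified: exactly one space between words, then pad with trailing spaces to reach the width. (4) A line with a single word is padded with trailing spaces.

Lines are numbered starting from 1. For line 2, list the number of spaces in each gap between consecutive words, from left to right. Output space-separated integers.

Answer: 3 2

Derivation:
Line 1: ['yellow', 'library', 'python'] (min_width=21, slack=0)
Line 2: ['river', 'umbrella', 'you'] (min_width=18, slack=3)
Line 3: ['triangle', 'snow', 'sleepy'] (min_width=20, slack=1)
Line 4: ['valley', 'bear', 'segment'] (min_width=19, slack=2)
Line 5: ['who', 'how', 'car', 'go', 'bed'] (min_width=18, slack=3)
Line 6: ['cheese', 'is'] (min_width=9, slack=12)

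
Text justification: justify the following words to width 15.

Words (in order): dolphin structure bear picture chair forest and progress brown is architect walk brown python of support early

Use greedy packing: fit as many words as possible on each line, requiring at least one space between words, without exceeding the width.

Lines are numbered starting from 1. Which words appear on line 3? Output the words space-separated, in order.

Line 1: ['dolphin'] (min_width=7, slack=8)
Line 2: ['structure', 'bear'] (min_width=14, slack=1)
Line 3: ['picture', 'chair'] (min_width=13, slack=2)
Line 4: ['forest', 'and'] (min_width=10, slack=5)
Line 5: ['progress', 'brown'] (min_width=14, slack=1)
Line 6: ['is', 'architect'] (min_width=12, slack=3)
Line 7: ['walk', 'brown'] (min_width=10, slack=5)
Line 8: ['python', 'of'] (min_width=9, slack=6)
Line 9: ['support', 'early'] (min_width=13, slack=2)

Answer: picture chair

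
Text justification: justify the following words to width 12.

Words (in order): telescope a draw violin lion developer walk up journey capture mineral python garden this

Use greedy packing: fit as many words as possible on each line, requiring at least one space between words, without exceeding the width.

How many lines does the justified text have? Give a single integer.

Line 1: ['telescope', 'a'] (min_width=11, slack=1)
Line 2: ['draw', 'violin'] (min_width=11, slack=1)
Line 3: ['lion'] (min_width=4, slack=8)
Line 4: ['developer'] (min_width=9, slack=3)
Line 5: ['walk', 'up'] (min_width=7, slack=5)
Line 6: ['journey'] (min_width=7, slack=5)
Line 7: ['capture'] (min_width=7, slack=5)
Line 8: ['mineral'] (min_width=7, slack=5)
Line 9: ['python'] (min_width=6, slack=6)
Line 10: ['garden', 'this'] (min_width=11, slack=1)
Total lines: 10

Answer: 10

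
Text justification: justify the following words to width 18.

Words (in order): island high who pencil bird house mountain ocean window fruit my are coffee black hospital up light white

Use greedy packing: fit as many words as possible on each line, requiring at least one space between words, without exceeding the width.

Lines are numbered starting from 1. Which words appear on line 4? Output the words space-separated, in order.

Line 1: ['island', 'high', 'who'] (min_width=15, slack=3)
Line 2: ['pencil', 'bird', 'house'] (min_width=17, slack=1)
Line 3: ['mountain', 'ocean'] (min_width=14, slack=4)
Line 4: ['window', 'fruit', 'my'] (min_width=15, slack=3)
Line 5: ['are', 'coffee', 'black'] (min_width=16, slack=2)
Line 6: ['hospital', 'up', 'light'] (min_width=17, slack=1)
Line 7: ['white'] (min_width=5, slack=13)

Answer: window fruit my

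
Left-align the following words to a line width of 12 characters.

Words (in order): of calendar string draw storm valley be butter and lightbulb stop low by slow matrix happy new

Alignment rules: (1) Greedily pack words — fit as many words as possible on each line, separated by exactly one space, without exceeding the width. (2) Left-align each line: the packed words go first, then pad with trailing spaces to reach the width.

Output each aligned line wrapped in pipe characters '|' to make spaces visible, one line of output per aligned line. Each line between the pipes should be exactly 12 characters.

Line 1: ['of', 'calendar'] (min_width=11, slack=1)
Line 2: ['string', 'draw'] (min_width=11, slack=1)
Line 3: ['storm', 'valley'] (min_width=12, slack=0)
Line 4: ['be', 'butter'] (min_width=9, slack=3)
Line 5: ['and'] (min_width=3, slack=9)
Line 6: ['lightbulb'] (min_width=9, slack=3)
Line 7: ['stop', 'low', 'by'] (min_width=11, slack=1)
Line 8: ['slow', 'matrix'] (min_width=11, slack=1)
Line 9: ['happy', 'new'] (min_width=9, slack=3)

Answer: |of calendar |
|string draw |
|storm valley|
|be butter   |
|and         |
|lightbulb   |
|stop low by |
|slow matrix |
|happy new   |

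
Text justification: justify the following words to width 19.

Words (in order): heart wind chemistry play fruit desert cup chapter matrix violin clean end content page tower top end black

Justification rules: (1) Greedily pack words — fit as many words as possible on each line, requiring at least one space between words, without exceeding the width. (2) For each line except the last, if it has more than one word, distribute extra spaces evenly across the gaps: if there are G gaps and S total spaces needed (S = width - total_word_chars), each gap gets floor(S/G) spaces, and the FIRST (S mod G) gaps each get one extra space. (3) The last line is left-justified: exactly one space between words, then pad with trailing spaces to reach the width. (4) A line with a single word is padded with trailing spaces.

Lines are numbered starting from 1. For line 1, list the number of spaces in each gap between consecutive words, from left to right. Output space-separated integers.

Line 1: ['heart', 'wind'] (min_width=10, slack=9)
Line 2: ['chemistry', 'play'] (min_width=14, slack=5)
Line 3: ['fruit', 'desert', 'cup'] (min_width=16, slack=3)
Line 4: ['chapter', 'matrix'] (min_width=14, slack=5)
Line 5: ['violin', 'clean', 'end'] (min_width=16, slack=3)
Line 6: ['content', 'page', 'tower'] (min_width=18, slack=1)
Line 7: ['top', 'end', 'black'] (min_width=13, slack=6)

Answer: 10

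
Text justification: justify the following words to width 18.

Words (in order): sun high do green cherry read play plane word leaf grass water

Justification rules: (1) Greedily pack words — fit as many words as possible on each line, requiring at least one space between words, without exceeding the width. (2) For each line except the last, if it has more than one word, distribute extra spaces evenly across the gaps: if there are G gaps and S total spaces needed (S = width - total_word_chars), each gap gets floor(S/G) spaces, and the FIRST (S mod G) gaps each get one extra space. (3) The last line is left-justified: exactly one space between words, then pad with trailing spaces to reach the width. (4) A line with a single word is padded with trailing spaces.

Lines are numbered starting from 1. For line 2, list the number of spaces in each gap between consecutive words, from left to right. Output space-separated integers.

Answer: 2 2

Derivation:
Line 1: ['sun', 'high', 'do', 'green'] (min_width=17, slack=1)
Line 2: ['cherry', 'read', 'play'] (min_width=16, slack=2)
Line 3: ['plane', 'word', 'leaf'] (min_width=15, slack=3)
Line 4: ['grass', 'water'] (min_width=11, slack=7)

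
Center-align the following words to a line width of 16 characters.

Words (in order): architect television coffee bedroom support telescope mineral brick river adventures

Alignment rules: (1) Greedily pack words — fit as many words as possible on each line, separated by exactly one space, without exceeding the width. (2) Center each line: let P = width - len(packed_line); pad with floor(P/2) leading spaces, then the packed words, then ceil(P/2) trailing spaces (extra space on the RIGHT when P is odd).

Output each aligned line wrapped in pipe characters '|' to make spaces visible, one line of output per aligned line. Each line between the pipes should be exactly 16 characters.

Answer: |   architect    |
|   television   |
| coffee bedroom |
|    support     |
|   telescope    |
| mineral brick  |
|river adventures|

Derivation:
Line 1: ['architect'] (min_width=9, slack=7)
Line 2: ['television'] (min_width=10, slack=6)
Line 3: ['coffee', 'bedroom'] (min_width=14, slack=2)
Line 4: ['support'] (min_width=7, slack=9)
Line 5: ['telescope'] (min_width=9, slack=7)
Line 6: ['mineral', 'brick'] (min_width=13, slack=3)
Line 7: ['river', 'adventures'] (min_width=16, slack=0)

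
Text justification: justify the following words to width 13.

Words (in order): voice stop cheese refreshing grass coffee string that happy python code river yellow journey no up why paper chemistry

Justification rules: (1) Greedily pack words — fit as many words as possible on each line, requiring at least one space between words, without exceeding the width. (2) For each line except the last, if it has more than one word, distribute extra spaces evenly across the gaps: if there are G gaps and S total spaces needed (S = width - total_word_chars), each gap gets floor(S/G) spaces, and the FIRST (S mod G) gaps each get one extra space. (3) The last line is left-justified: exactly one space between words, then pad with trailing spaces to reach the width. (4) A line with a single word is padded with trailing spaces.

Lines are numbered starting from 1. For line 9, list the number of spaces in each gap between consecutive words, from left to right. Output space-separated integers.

Answer: 1 1

Derivation:
Line 1: ['voice', 'stop'] (min_width=10, slack=3)
Line 2: ['cheese'] (min_width=6, slack=7)
Line 3: ['refreshing'] (min_width=10, slack=3)
Line 4: ['grass', 'coffee'] (min_width=12, slack=1)
Line 5: ['string', 'that'] (min_width=11, slack=2)
Line 6: ['happy', 'python'] (min_width=12, slack=1)
Line 7: ['code', 'river'] (min_width=10, slack=3)
Line 8: ['yellow'] (min_width=6, slack=7)
Line 9: ['journey', 'no', 'up'] (min_width=13, slack=0)
Line 10: ['why', 'paper'] (min_width=9, slack=4)
Line 11: ['chemistry'] (min_width=9, slack=4)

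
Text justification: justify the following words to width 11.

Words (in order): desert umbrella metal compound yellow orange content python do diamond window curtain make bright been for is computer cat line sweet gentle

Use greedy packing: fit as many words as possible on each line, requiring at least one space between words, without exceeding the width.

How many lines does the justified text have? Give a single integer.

Line 1: ['desert'] (min_width=6, slack=5)
Line 2: ['umbrella'] (min_width=8, slack=3)
Line 3: ['metal'] (min_width=5, slack=6)
Line 4: ['compound'] (min_width=8, slack=3)
Line 5: ['yellow'] (min_width=6, slack=5)
Line 6: ['orange'] (min_width=6, slack=5)
Line 7: ['content'] (min_width=7, slack=4)
Line 8: ['python', 'do'] (min_width=9, slack=2)
Line 9: ['diamond'] (min_width=7, slack=4)
Line 10: ['window'] (min_width=6, slack=5)
Line 11: ['curtain'] (min_width=7, slack=4)
Line 12: ['make', 'bright'] (min_width=11, slack=0)
Line 13: ['been', 'for', 'is'] (min_width=11, slack=0)
Line 14: ['computer'] (min_width=8, slack=3)
Line 15: ['cat', 'line'] (min_width=8, slack=3)
Line 16: ['sweet'] (min_width=5, slack=6)
Line 17: ['gentle'] (min_width=6, slack=5)
Total lines: 17

Answer: 17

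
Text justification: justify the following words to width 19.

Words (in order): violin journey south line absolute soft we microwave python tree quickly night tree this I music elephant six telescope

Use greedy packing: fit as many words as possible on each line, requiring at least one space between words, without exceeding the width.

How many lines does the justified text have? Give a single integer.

Answer: 7

Derivation:
Line 1: ['violin', 'journey'] (min_width=14, slack=5)
Line 2: ['south', 'line', 'absolute'] (min_width=19, slack=0)
Line 3: ['soft', 'we', 'microwave'] (min_width=17, slack=2)
Line 4: ['python', 'tree', 'quickly'] (min_width=19, slack=0)
Line 5: ['night', 'tree', 'this', 'I'] (min_width=17, slack=2)
Line 6: ['music', 'elephant', 'six'] (min_width=18, slack=1)
Line 7: ['telescope'] (min_width=9, slack=10)
Total lines: 7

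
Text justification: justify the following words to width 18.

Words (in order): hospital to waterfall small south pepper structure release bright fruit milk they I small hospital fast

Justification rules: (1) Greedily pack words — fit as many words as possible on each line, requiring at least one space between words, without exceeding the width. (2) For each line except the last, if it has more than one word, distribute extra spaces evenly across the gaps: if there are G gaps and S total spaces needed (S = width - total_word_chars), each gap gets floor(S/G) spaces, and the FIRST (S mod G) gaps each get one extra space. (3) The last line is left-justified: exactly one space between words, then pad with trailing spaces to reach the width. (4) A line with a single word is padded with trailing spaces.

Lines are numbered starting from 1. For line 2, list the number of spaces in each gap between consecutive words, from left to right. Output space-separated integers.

Answer: 4

Derivation:
Line 1: ['hospital', 'to'] (min_width=11, slack=7)
Line 2: ['waterfall', 'small'] (min_width=15, slack=3)
Line 3: ['south', 'pepper'] (min_width=12, slack=6)
Line 4: ['structure', 'release'] (min_width=17, slack=1)
Line 5: ['bright', 'fruit', 'milk'] (min_width=17, slack=1)
Line 6: ['they', 'I', 'small'] (min_width=12, slack=6)
Line 7: ['hospital', 'fast'] (min_width=13, slack=5)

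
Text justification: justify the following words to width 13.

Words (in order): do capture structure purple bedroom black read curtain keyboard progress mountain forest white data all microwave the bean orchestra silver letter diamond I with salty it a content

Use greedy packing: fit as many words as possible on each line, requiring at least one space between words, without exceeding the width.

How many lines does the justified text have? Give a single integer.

Line 1: ['do', 'capture'] (min_width=10, slack=3)
Line 2: ['structure'] (min_width=9, slack=4)
Line 3: ['purple'] (min_width=6, slack=7)
Line 4: ['bedroom', 'black'] (min_width=13, slack=0)
Line 5: ['read', 'curtain'] (min_width=12, slack=1)
Line 6: ['keyboard'] (min_width=8, slack=5)
Line 7: ['progress'] (min_width=8, slack=5)
Line 8: ['mountain'] (min_width=8, slack=5)
Line 9: ['forest', 'white'] (min_width=12, slack=1)
Line 10: ['data', 'all'] (min_width=8, slack=5)
Line 11: ['microwave', 'the'] (min_width=13, slack=0)
Line 12: ['bean'] (min_width=4, slack=9)
Line 13: ['orchestra'] (min_width=9, slack=4)
Line 14: ['silver', 'letter'] (min_width=13, slack=0)
Line 15: ['diamond', 'I'] (min_width=9, slack=4)
Line 16: ['with', 'salty', 'it'] (min_width=13, slack=0)
Line 17: ['a', 'content'] (min_width=9, slack=4)
Total lines: 17

Answer: 17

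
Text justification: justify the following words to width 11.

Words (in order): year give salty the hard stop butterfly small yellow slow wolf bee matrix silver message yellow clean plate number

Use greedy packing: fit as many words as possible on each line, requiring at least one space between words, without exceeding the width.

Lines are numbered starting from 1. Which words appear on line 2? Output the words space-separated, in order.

Answer: salty the

Derivation:
Line 1: ['year', 'give'] (min_width=9, slack=2)
Line 2: ['salty', 'the'] (min_width=9, slack=2)
Line 3: ['hard', 'stop'] (min_width=9, slack=2)
Line 4: ['butterfly'] (min_width=9, slack=2)
Line 5: ['small'] (min_width=5, slack=6)
Line 6: ['yellow', 'slow'] (min_width=11, slack=0)
Line 7: ['wolf', 'bee'] (min_width=8, slack=3)
Line 8: ['matrix'] (min_width=6, slack=5)
Line 9: ['silver'] (min_width=6, slack=5)
Line 10: ['message'] (min_width=7, slack=4)
Line 11: ['yellow'] (min_width=6, slack=5)
Line 12: ['clean', 'plate'] (min_width=11, slack=0)
Line 13: ['number'] (min_width=6, slack=5)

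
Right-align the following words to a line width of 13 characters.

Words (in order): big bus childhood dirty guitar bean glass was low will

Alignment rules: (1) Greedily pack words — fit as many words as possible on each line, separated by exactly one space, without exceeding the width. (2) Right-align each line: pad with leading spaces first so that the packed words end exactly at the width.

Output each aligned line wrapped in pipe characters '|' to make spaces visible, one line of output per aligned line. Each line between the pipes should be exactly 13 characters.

Line 1: ['big', 'bus'] (min_width=7, slack=6)
Line 2: ['childhood'] (min_width=9, slack=4)
Line 3: ['dirty', 'guitar'] (min_width=12, slack=1)
Line 4: ['bean', 'glass'] (min_width=10, slack=3)
Line 5: ['was', 'low', 'will'] (min_width=12, slack=1)

Answer: |      big bus|
|    childhood|
| dirty guitar|
|   bean glass|
| was low will|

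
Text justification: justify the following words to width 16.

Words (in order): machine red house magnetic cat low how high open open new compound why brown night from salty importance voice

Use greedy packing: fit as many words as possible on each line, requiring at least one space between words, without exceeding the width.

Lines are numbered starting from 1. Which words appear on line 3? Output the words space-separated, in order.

Line 1: ['machine', 'red'] (min_width=11, slack=5)
Line 2: ['house', 'magnetic'] (min_width=14, slack=2)
Line 3: ['cat', 'low', 'how', 'high'] (min_width=16, slack=0)
Line 4: ['open', 'open', 'new'] (min_width=13, slack=3)
Line 5: ['compound', 'why'] (min_width=12, slack=4)
Line 6: ['brown', 'night', 'from'] (min_width=16, slack=0)
Line 7: ['salty', 'importance'] (min_width=16, slack=0)
Line 8: ['voice'] (min_width=5, slack=11)

Answer: cat low how high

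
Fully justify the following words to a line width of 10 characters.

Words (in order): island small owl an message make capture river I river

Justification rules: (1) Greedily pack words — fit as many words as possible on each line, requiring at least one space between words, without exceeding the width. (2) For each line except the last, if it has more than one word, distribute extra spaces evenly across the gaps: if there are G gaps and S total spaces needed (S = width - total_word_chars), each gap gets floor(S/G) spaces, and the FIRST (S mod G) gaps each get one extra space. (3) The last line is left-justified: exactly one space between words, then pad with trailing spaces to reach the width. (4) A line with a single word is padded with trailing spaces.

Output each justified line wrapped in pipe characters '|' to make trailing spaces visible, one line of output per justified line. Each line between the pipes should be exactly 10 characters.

Answer: |island    |
|small  owl|
|an message|
|make      |
|capture   |
|river    I|
|river     |

Derivation:
Line 1: ['island'] (min_width=6, slack=4)
Line 2: ['small', 'owl'] (min_width=9, slack=1)
Line 3: ['an', 'message'] (min_width=10, slack=0)
Line 4: ['make'] (min_width=4, slack=6)
Line 5: ['capture'] (min_width=7, slack=3)
Line 6: ['river', 'I'] (min_width=7, slack=3)
Line 7: ['river'] (min_width=5, slack=5)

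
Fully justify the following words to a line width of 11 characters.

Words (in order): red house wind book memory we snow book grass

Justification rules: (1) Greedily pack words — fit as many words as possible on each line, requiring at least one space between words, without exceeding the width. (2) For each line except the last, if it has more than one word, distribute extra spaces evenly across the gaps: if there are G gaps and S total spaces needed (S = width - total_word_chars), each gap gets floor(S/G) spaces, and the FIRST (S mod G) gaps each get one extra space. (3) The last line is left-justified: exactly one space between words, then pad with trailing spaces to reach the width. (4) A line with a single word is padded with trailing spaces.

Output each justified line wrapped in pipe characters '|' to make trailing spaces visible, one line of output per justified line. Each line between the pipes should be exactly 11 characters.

Line 1: ['red', 'house'] (min_width=9, slack=2)
Line 2: ['wind', 'book'] (min_width=9, slack=2)
Line 3: ['memory', 'we'] (min_width=9, slack=2)
Line 4: ['snow', 'book'] (min_width=9, slack=2)
Line 5: ['grass'] (min_width=5, slack=6)

Answer: |red   house|
|wind   book|
|memory   we|
|snow   book|
|grass      |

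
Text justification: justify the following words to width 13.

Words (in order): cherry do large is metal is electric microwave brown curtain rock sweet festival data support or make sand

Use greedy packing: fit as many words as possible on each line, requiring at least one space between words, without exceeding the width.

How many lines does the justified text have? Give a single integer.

Answer: 10

Derivation:
Line 1: ['cherry', 'do'] (min_width=9, slack=4)
Line 2: ['large', 'is'] (min_width=8, slack=5)
Line 3: ['metal', 'is'] (min_width=8, slack=5)
Line 4: ['electric'] (min_width=8, slack=5)
Line 5: ['microwave'] (min_width=9, slack=4)
Line 6: ['brown', 'curtain'] (min_width=13, slack=0)
Line 7: ['rock', 'sweet'] (min_width=10, slack=3)
Line 8: ['festival', 'data'] (min_width=13, slack=0)
Line 9: ['support', 'or'] (min_width=10, slack=3)
Line 10: ['make', 'sand'] (min_width=9, slack=4)
Total lines: 10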